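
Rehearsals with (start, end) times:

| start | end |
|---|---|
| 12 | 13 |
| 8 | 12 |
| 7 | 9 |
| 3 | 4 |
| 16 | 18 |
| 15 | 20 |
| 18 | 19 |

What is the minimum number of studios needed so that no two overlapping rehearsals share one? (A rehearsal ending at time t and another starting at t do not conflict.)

Count concurrent intervals with a sweep; the peak is the room count.
Events (time:±→running): 3:+→1 4:-→0 7:+→1 8:+→2 … peak 2.

2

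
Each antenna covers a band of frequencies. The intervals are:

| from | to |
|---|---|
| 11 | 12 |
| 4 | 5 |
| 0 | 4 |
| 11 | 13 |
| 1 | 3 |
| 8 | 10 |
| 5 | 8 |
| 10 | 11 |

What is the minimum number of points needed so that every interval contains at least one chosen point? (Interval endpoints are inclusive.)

4

By right end: [1,3]  [0,4]  [4,5]  [5,8]  [8,10]  [10,11]  [11,12]  [11,13]
[1,3] uncovered → point at 3; [4,5] uncovered → point at 5; [8,10] uncovered → point at 10; [11,12] uncovered → point at 12.
Points: 3, 5, 10, 12 (4 total).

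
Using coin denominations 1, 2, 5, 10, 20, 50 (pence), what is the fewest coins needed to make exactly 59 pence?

Use the largest denomination that fits, subtract, and repeat.
59 − 1×50→9 − 1×5→4 − 2×2→0
Total coins = 1 + 1 + 2 = 4

4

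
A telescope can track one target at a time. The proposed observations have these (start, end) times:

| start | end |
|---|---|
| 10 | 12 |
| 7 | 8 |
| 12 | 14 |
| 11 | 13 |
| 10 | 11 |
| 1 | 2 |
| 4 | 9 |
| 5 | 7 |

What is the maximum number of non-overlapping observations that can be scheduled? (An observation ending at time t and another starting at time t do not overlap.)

5

Sorted by end: (1,2)  (5,7)  (7,8)  (4,9)  (10,11)  (10,12)  (11,13)  (12,14)
take (1,2); take (5,7); take (7,8); take (10,11); skip (10,12); take (11,13).
Selected 5 observations.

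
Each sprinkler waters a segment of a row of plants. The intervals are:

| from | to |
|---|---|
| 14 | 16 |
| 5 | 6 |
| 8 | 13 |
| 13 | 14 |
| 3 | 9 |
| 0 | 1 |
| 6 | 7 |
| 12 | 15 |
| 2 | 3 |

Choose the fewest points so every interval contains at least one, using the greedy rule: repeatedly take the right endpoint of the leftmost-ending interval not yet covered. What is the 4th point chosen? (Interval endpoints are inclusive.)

13

Sort by right endpoint; whenever an interval is uncovered, place a point at its right end.
Sorted: [0,1] [2,3] [5,6] [6,7] [3,9] [8,13] [13,14] [12,15] [14,16]
{[0,1]} hit by 1; {[2,3]} hit by 3; {[5,6],[6,7],[3,9]} hit by 6; {[8,13],[13,14],[12,15]} hit by 13; {[14,16]} hit by 16.
Points: 1, 3, 6, 13, 16 (5 total).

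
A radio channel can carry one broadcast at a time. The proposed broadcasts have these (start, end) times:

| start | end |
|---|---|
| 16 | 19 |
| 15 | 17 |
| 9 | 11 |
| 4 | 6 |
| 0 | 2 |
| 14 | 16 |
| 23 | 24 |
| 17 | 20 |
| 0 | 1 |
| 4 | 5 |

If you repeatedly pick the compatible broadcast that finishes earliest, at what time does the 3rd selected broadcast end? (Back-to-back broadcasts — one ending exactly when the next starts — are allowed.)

By end time: (0,1), (0,2), (4,5), (4,6), (9,11), (14,16), (15,17), (16,19), (17,20), (23,24).
Pick (0,1); next start ≥ 1 → (4,5); next start ≥ 5 → (9,11); next start ≥ 11 → (14,16); next start ≥ 16 → (16,19); next start ≥ 19 → (23,24).
Selected: (0,1) (4,5) (9,11) (14,16) (16,19) (23,24)

11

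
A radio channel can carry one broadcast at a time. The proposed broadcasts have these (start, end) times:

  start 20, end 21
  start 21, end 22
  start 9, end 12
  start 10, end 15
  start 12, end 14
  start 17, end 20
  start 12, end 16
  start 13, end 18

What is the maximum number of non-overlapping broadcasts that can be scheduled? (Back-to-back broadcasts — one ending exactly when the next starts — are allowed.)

Sort by end time and greedily take each interval whose start is ≥ the last chosen end.
By end time: (9,12), (12,14), (10,15), (12,16), (13,18), (17,20), (20,21), (21,22).
Pick (9,12); next start ≥ 12 → (12,14); next start ≥ 14 → (17,20); next start ≥ 20 → (20,21); next start ≥ 21 → (21,22).
Selected 5 broadcasts.

5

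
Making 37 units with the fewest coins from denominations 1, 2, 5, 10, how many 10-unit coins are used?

3

37 = 3×10 + 1×5 + 1×2
Count of 10: 3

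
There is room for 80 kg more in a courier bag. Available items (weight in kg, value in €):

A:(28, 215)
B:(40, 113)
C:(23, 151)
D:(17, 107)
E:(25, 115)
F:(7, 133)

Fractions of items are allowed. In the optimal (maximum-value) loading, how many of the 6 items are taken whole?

4

Sort by value per unit weight and fill in that order.
Order: F (133/7=19.00) > A (215/28=7.68) > C (151/23=6.57) > D (107/17=6.29) > E (115/25=4.60) > B (113/40=2.83)
Fill: take F (7 @ 133) → take A (28 @ 215) → take C (23 @ 151) → take D (17 @ 107) → take 5/25 of E → 23.00; 80/80 used.
4 item(s) taken whole; one partial (take 5/25 of E).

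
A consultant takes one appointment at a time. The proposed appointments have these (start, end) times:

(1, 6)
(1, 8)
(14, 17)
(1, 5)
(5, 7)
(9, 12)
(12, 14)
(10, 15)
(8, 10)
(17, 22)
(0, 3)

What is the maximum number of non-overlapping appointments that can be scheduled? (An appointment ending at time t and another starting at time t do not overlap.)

Order by finish time; keep every interval that doesn't clash with the previous kept one.
Sorted by end: (0,3)  (1,5)  (1,6)  (5,7)  (1,8)  (8,10)  (9,12)  (12,14)  (10,15)  (14,17)  (17,22)
take (0,3); skip (1,5); take (5,7); skip (1,8); take (8,10); take (12,14); skip (10,15); take (14,17); take (17,22).
Selected 6 appointments.

6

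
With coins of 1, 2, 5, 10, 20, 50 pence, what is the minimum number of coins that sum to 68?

Use the largest denomination that fits, subtract, and repeat.
68 − 1×50→18 − 1×10→8 − 1×5→3 − 1×2→1 − 1×1→0
Total coins = 1 + 1 + 1 + 1 + 1 = 5

5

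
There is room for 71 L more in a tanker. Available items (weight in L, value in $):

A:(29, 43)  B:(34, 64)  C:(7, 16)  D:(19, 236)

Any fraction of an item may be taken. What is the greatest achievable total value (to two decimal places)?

Greedy by value/weight ratio, highest first.
Ratios (sorted): D 12.42, C 2.29, B 1.88, A 1.48
take D (19 @ 236); take C (7 @ 16); take B (34 @ 64); take 11/29 of A → 16.31. Capacity used 71/71.
Total value = 332.31

332.31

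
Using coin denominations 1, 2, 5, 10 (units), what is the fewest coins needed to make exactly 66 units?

Use the largest denomination that fits, subtract, and repeat.
66 = 6×10 + 1×5 + 1×1
Total coins = 6 + 1 + 1 = 8

8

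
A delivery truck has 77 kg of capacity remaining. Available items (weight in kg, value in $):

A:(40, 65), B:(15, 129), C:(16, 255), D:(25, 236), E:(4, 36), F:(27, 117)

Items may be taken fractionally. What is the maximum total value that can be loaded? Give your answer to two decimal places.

Greedy by value/weight ratio, highest first.
Order: C (255/16=15.94) > D (236/25=9.44) > E (36/4=9.00) > B (129/15=8.60) > F (117/27=4.33) > A (65/40=1.62)
Fill: take C (16 @ 255) → take D (25 @ 236) → take E (4 @ 36) → take B (15 @ 129) → take 17/27 of F → 73.67; 77/77 used.
Total value = 729.67

729.67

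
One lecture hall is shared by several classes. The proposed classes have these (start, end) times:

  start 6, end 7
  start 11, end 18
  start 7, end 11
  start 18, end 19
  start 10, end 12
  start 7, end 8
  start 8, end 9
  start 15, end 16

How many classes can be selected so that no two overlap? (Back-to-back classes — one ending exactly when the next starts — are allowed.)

Sort by end time and greedily take each interval whose start is ≥ the last chosen end.
Sorted by end: (6,7)  (7,8)  (8,9)  (7,11)  (10,12)  (15,16)  (11,18)  (18,19)
take (6,7); take (7,8); take (8,9); take (10,12); take (15,16); take (18,19).
Selected 6 classes.

6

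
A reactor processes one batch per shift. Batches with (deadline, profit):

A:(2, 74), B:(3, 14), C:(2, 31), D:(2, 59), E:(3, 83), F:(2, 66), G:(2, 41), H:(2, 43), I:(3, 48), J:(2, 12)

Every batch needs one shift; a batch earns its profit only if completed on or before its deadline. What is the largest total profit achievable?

223

Take jobs in profit order; each goes to the latest open slot no later than its deadline.
Profit order: E=83 A=74 F=66 D=59 I=48 H=43 G=41 C=31 B=14 J=12
Assign: E→slot 3, A→slot 2, F→slot 1, D skipped, I skipped, H skipped, G skipped, C skipped, B skipped, J skipped.
Slots: [1:F] [2:A] [3:E]
Profit = 66 + 74 + 83 = 223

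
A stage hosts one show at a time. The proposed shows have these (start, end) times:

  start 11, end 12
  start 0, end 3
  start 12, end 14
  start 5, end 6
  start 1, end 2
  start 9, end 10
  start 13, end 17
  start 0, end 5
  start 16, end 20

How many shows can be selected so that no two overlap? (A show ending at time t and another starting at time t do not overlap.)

Order by finish time; keep every interval that doesn't clash with the previous kept one.
Sorted by end: (1,2)  (0,3)  (0,5)  (5,6)  (9,10)  (11,12)  (12,14)  (13,17)  (16,20)
take (1,2); skip (0,5); take (5,6); take (9,10); take (11,12); take (12,14); take (16,20).
Selected 6 shows.

6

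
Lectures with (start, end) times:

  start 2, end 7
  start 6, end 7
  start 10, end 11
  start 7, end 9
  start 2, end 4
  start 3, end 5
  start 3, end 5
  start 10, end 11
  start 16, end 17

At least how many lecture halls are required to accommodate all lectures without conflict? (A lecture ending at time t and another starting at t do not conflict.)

4

Count concurrent intervals with a sweep; the peak is the room count.
starts: [2, 2, 3, 3, 6, 7, 10, 10, 16]
ends:   [4, 5, 5, 7, 7, 9, 11, 11, 17]
s2→1 s2→2 s3→3 s3→4  — peak 4.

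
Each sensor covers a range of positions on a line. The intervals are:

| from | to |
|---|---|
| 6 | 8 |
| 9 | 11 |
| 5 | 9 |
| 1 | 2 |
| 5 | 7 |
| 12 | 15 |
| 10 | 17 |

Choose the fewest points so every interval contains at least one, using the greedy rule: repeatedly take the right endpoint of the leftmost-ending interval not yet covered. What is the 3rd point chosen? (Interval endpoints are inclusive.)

11

Process intervals by earliest right end; each time one isn't hit yet, stab at its right endpoint.
Sorted: [1,2] [5,7] [6,8] [5,9] [9,11] [12,15] [10,17]
{[1,2]} hit by 2; {[5,7],[6,8],[5,9]} hit by 7; {[9,11]} hit by 11; {[12,15],[10,17]} hit by 15.
Points: 2, 7, 11, 15 (4 total).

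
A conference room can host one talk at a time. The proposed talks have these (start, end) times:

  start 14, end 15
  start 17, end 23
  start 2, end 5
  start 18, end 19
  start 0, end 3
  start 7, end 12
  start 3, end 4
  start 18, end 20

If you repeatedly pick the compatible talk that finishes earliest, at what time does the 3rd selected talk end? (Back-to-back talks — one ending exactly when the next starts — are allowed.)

12

Sort by end time and greedily take each interval whose start is ≥ the last chosen end.
Sorted by end: (0,3)  (3,4)  (2,5)  (7,12)  (14,15)  (18,19)  (18,20)  (17,23)
take (0,3); take (3,4); skip (2,5); take (7,12); take (14,15); take (18,19); skip (17,23).
Selected: (0,3) (3,4) (7,12) (14,15) (18,19)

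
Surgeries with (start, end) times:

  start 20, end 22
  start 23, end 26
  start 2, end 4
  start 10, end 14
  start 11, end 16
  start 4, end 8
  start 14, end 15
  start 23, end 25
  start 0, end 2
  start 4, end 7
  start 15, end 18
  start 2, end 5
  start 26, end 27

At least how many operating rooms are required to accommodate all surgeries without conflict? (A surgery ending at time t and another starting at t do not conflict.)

3

starts: [0, 2, 2, 4, 4, 10, 11, 14, 15, 20, 23, 23, 26]
ends:   [2, 4, 5, 7, 8, 14, 15, 16, 18, 22, 25, 26, 27]
s0→1 e2→0 s2→1 s2→2 e4→1 s4→2 s4→3  — peak 3.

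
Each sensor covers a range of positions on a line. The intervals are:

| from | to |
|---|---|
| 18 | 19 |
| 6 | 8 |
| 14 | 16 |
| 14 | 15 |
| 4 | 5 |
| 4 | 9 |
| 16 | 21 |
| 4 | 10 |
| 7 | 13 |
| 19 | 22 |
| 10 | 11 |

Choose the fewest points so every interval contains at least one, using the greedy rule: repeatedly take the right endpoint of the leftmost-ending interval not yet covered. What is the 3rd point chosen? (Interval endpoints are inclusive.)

11

Process intervals by earliest right end; each time one isn't hit yet, stab at its right endpoint.
Sorted: [4,5] [6,8] [4,9] [4,10] [10,11] [7,13] [14,15] [14,16] [18,19] [16,21] [19,22]
{[4,5]} hit by 5; {[6,8],[4,9],[4,10]} hit by 8; {[10,11],[7,13]} hit by 11; {[14,15],[14,16]} hit by 15; {[18,19],[16,21],[19,22]} hit by 19.
Points: 5, 8, 11, 15, 19 (5 total).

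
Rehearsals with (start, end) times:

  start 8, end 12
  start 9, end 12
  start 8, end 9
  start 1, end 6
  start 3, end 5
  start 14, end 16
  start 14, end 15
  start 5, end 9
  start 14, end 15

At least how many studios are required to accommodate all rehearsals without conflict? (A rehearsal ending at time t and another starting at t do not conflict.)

3

starts: [1, 3, 5, 8, 8, 9, 14, 14, 14]
ends:   [5, 6, 9, 9, 12, 12, 15, 15, 16]
s1→1 s3→2 e5→1 s5→2 e6→1 s8→2 s8→3  — peak 3.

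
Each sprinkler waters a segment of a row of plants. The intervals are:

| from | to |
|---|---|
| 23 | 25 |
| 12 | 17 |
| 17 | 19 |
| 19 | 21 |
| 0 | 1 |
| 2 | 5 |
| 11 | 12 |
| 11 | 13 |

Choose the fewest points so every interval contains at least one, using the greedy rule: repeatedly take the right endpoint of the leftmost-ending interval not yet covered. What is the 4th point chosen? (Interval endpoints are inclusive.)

19

Process intervals by earliest right end; each time one isn't hit yet, stab at its right endpoint.
Sorted: [0,1] [2,5] [11,12] [11,13] [12,17] [17,19] [19,21] [23,25]
{[0,1]} hit by 1; {[2,5]} hit by 5; {[11,12],[11,13],[12,17]} hit by 12; {[17,19],[19,21]} hit by 19; {[23,25]} hit by 25.
Points: 1, 5, 12, 19, 25 (5 total).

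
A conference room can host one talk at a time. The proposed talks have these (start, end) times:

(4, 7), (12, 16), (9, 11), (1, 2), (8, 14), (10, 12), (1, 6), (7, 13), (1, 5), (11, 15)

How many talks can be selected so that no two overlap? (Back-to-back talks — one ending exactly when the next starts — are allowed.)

4

Sort by end time and greedily take each interval whose start is ≥ the last chosen end.
Sorted by end: (1,2)  (1,5)  (1,6)  (4,7)  (9,11)  (10,12)  (7,13)  (8,14)  (11,15)  (12,16)
take (1,2); skip (1,6); take (4,7); take (9,11); skip (10,12); take (11,15).
Selected 4 talks.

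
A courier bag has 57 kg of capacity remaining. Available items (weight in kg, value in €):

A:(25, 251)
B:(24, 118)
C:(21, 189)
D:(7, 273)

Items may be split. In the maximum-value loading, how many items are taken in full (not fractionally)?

Ratios (sorted): D 39.00, A 10.04, C 9.00, B 4.92
take D (7 @ 273); take A (25 @ 251); take C (21 @ 189); take 4/24 of B → 19.67. Capacity used 57/57.
3 item(s) taken whole; one partial (take 4/24 of B).

3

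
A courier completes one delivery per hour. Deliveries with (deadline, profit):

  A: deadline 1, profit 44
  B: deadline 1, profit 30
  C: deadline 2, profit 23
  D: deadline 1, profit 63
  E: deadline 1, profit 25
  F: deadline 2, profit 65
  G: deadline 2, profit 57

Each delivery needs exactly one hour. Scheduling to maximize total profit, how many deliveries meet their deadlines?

Profit order: F=65 D=63 G=57 A=44 B=30 E=25 C=23
Assign: F→slot 2, D→slot 1, G skipped, A skipped, B skipped, E skipped, C skipped.
Slots: [1:D] [2:F]
2 of 7 scheduled.

2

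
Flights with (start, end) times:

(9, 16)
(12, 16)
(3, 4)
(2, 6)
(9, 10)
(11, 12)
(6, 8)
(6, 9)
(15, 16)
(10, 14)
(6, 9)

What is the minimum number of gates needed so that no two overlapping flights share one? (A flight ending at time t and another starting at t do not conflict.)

3

Events (time:±→running): 2:+→1 3:+→2 4:-→1 6:-→0 6:+→1 6:+→2 6:+→3 … peak 3.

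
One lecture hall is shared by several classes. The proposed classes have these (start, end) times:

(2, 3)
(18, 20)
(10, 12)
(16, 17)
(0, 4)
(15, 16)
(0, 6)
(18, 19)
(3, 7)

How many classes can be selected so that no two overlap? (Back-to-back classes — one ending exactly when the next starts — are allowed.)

6

Sorted by end: (2,3)  (0,4)  (0,6)  (3,7)  (10,12)  (15,16)  (16,17)  (18,19)  (18,20)
take (2,3); skip (0,4); take (3,7); take (10,12); take (15,16); take (16,17); take (18,19).
Selected 6 classes.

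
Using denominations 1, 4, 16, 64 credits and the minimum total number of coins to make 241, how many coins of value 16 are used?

241 − 3×64→49 − 3×16→1 − 1×1→0
Count of 16: 3

3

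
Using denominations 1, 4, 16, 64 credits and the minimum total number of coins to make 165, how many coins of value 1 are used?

165 − 2×64→37 − 2×16→5 − 1×4→1 − 1×1→0
Count of 1: 1

1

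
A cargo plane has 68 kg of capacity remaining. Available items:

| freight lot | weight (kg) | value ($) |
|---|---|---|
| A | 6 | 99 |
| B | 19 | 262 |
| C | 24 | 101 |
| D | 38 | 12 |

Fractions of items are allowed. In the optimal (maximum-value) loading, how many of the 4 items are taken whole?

Order: A (99/6=16.50) > B (262/19=13.79) > C (101/24=4.21) > D (12/38=0.32)
Fill: take A (6 @ 99) → take B (19 @ 262) → take C (24 @ 101) → take 19/38 of D → 6.00; 68/68 used.
3 item(s) taken whole; one partial (take 19/38 of D).

3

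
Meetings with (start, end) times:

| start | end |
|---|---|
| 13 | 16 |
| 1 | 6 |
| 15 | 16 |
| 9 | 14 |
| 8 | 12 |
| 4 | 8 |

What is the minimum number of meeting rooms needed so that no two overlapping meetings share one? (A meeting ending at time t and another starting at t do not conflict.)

Count concurrent intervals with a sweep; the peak is the room count.
Events (time:±→running): 1:+→1 4:+→2 … peak 2.

2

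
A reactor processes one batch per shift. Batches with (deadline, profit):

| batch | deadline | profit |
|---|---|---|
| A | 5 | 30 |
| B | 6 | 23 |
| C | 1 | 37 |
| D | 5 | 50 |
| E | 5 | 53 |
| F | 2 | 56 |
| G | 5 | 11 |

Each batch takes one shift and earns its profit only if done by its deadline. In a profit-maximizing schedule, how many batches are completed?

6

Take jobs in profit order; each goes to the latest open slot no later than its deadline.
By profit: F(d2,56), E(d5,53), D(d5,50), C(d1,37), A(d5,30), B(d6,23), G(d5,11)
F→slot 2; E→slot 5; D→slot 4; C→slot 1; A→slot 3; B→slot 6; G skipped.
6 of 7 scheduled.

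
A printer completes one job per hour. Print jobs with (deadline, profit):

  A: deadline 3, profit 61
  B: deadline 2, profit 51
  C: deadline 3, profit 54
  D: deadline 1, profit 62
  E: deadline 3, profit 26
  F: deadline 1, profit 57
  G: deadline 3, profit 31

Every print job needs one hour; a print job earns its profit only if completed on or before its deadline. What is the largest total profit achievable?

Take jobs in profit order; each goes to the latest open slot no later than its deadline.
Profit order: D=62 A=61 F=57 C=54 B=51 G=31 E=26
Assign: D→slot 1, A→slot 3, F skipped, C→slot 2, B skipped, G skipped, E skipped.
Slots: [1:D] [2:C] [3:A]
Profit = 62 + 54 + 61 = 177

177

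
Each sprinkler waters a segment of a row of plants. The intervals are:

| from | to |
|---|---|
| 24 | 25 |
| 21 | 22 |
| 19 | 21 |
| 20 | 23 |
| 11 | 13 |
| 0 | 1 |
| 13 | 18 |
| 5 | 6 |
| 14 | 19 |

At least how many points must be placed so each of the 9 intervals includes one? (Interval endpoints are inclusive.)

6

Process intervals by earliest right end; each time one isn't hit yet, stab at its right endpoint.
Sorted: [0,1] [5,6] [11,13] [13,18] [14,19] [19,21] [21,22] [20,23] [24,25]
{[0,1]} hit by 1; {[5,6]} hit by 6; {[11,13],[13,18]} hit by 13; {[14,19],[19,21]} hit by 19; {[21,22],[20,23]} hit by 22; {[24,25]} hit by 25.
Points: 1, 6, 13, 19, 22, 25 (6 total).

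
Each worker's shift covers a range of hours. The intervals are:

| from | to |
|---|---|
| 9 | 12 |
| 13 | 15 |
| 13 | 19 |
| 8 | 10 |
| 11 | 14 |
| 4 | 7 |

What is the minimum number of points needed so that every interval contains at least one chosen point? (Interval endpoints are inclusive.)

Sorted: [4,7] [8,10] [9,12] [11,14] [13,15] [13,19]
{[4,7]} hit by 7; {[8,10],[9,12]} hit by 10; {[11,14],[13,15],[13,19]} hit by 14.
Points: 7, 10, 14 (3 total).

3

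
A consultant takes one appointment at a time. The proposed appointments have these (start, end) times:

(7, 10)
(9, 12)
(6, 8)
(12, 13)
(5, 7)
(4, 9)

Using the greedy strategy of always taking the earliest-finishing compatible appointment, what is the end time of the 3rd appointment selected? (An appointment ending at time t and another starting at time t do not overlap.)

Sorted by end: (5,7)  (6,8)  (4,9)  (7,10)  (9,12)  (12,13)
take (5,7); skip (6,8); skip (4,9); take (7,10); take (12,13).
Selected: (5,7) (7,10) (12,13)

13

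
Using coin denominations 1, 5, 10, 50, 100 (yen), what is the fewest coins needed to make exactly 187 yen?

187 = 1×100 + 1×50 + 3×10 + 1×5 + 2×1
Total coins = 1 + 1 + 3 + 1 + 2 = 8

8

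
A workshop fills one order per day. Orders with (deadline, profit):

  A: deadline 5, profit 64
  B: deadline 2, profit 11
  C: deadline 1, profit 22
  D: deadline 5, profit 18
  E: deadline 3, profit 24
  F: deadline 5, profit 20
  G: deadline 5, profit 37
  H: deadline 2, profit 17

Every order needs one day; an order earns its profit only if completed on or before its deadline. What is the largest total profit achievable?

Sort by profit descending; place each in the latest free slot ≤ its deadline.
By profit: A(d5,64), G(d5,37), E(d3,24), C(d1,22), F(d5,20), D(d5,18), H(d2,17), B(d2,11)
A→slot 5; G→slot 4; E→slot 3; C→slot 1; F→slot 2; D skipped; H skipped; B skipped.
Profit = 22 + 20 + 24 + 37 + 64 = 167

167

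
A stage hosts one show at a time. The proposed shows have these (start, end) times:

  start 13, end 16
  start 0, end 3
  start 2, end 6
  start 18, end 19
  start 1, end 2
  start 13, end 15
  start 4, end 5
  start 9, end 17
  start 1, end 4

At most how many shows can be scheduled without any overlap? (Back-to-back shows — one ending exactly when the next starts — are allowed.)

Order by finish time; keep every interval that doesn't clash with the previous kept one.
By end time: (1,2), (0,3), (1,4), (4,5), (2,6), (13,15), (13,16), (9,17), (18,19).
Pick (1,2); next start ≥ 2 → (4,5); next start ≥ 5 → (13,15); next start ≥ 15 → (18,19).
Selected 4 shows.

4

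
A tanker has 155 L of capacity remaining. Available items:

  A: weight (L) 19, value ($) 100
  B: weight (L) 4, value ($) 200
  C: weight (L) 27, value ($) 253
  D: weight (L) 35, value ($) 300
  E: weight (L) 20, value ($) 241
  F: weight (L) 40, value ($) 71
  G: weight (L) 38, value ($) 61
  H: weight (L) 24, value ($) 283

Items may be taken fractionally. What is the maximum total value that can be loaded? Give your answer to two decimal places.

Ratios (sorted): B 50.00, E 12.05, H 11.79, C 9.37, D 8.57, A 5.26, F 1.77, G 1.61
take B (4 @ 200); take E (20 @ 241); take H (24 @ 283); take C (27 @ 253); take D (35 @ 300); take A (19 @ 100); take 26/40 of F → 46.15. Capacity used 155/155.
Total value = 1423.15

1423.15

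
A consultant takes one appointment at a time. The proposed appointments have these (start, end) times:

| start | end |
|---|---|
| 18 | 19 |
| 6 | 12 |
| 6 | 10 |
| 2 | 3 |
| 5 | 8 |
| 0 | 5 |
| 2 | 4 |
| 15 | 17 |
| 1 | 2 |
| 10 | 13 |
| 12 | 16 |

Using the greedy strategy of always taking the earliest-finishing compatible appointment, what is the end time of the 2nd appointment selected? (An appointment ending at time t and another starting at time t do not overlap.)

Order by finish time; keep every interval that doesn't clash with the previous kept one.
Sorted by end: (1,2)  (2,3)  (2,4)  (0,5)  (5,8)  (6,10)  (6,12)  (10,13)  (12,16)  (15,17)  (18,19)
take (1,2); take (2,3); take (5,8); take (10,13); take (15,17); take (18,19).
Selected: (1,2) (2,3) (5,8) (10,13) (15,17) (18,19)

3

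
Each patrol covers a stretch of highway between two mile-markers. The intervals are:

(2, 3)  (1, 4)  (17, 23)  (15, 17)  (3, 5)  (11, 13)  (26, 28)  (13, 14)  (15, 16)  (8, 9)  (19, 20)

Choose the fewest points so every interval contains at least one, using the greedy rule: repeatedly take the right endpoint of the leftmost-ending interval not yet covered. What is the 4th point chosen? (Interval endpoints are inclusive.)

Sort by right endpoint; whenever an interval is uncovered, place a point at its right end.
By right end: [2,3]  [1,4]  [3,5]  [8,9]  [11,13]  [13,14]  [15,16]  [15,17]  [19,20]  [17,23]  [26,28]
[2,3] uncovered → point at 3; [8,9] uncovered → point at 9; [11,13] uncovered → point at 13; [15,16] uncovered → point at 16; [19,20] uncovered → point at 20; [26,28] uncovered → point at 28.
Points: 3, 9, 13, 16, 20, 28 (6 total).

16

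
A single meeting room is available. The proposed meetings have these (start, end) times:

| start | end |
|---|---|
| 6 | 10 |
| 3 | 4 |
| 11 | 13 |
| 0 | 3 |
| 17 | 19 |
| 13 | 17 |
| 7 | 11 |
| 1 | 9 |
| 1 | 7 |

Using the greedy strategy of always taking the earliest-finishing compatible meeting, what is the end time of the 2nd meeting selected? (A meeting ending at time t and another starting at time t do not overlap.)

4

Order by finish time; keep every interval that doesn't clash with the previous kept one.
By end time: (0,3), (3,4), (1,7), (1,9), (6,10), (7,11), (11,13), (13,17), (17,19).
Pick (0,3); next start ≥ 3 → (3,4); next start ≥ 4 → (6,10); next start ≥ 10 → (11,13); next start ≥ 13 → (13,17); next start ≥ 17 → (17,19).
Selected: (0,3) (3,4) (6,10) (11,13) (13,17) (17,19)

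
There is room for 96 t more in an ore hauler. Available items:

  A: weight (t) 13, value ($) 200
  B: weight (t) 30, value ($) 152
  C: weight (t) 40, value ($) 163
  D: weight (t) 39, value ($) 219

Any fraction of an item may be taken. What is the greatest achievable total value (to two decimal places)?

Greedy by value/weight ratio, highest first.
Ratios (sorted): A 15.38, D 5.62, B 5.07, C 4.08
take A (13 @ 200); take D (39 @ 219); take B (30 @ 152); take 14/40 of C → 57.05. Capacity used 96/96.
Total value = 628.05

628.05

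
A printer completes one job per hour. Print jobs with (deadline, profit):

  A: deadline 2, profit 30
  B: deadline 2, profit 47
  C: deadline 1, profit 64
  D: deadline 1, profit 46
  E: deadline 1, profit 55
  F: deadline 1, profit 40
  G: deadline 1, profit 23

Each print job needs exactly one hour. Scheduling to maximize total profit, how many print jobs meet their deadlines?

2

Profit order: C=64 E=55 B=47 D=46 F=40 A=30 G=23
Assign: C→slot 1, E skipped, B→slot 2, D skipped, F skipped, A skipped, G skipped.
Slots: [1:C] [2:B]
2 of 7 scheduled.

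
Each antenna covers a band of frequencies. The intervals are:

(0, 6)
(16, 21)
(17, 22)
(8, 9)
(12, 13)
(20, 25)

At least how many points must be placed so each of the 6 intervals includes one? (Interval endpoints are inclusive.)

Process intervals by earliest right end; each time one isn't hit yet, stab at its right endpoint.
By right end: [0,6]  [8,9]  [12,13]  [16,21]  [17,22]  [20,25]
[0,6] uncovered → point at 6; [8,9] uncovered → point at 9; [12,13] uncovered → point at 13; [16,21] uncovered → point at 21.
Points: 6, 9, 13, 21 (4 total).

4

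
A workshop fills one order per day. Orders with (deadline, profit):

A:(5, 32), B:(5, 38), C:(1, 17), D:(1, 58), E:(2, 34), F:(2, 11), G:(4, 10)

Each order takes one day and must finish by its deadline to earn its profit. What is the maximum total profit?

172

Profit order: D=58 B=38 E=34 A=32 C=17 F=11 G=10
Assign: D→slot 1, B→slot 5, E→slot 2, A→slot 4, C skipped, F skipped, G→slot 3.
Slots: [1:D] [2:E] [3:G] [4:A] [5:B]
Profit = 58 + 34 + 10 + 32 + 38 = 172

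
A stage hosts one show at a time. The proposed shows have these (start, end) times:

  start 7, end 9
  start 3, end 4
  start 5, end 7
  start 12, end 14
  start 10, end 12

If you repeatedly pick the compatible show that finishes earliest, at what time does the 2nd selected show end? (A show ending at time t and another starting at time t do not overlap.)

7

Sorted by end: (3,4)  (5,7)  (7,9)  (10,12)  (12,14)
take (3,4); take (5,7); take (7,9); take (10,12); take (12,14).
Selected: (3,4) (5,7) (7,9) (10,12) (12,14)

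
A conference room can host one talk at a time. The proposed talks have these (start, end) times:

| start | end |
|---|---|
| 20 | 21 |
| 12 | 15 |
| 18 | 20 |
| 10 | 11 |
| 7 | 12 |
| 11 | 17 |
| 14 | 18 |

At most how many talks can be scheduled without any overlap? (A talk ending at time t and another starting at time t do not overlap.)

Greedy by earliest finish: after sorting by end time, pick each interval compatible with the last pick.
By end time: (10,11), (7,12), (12,15), (11,17), (14,18), (18,20), (20,21).
Pick (10,11); next start ≥ 11 → (12,15); next start ≥ 15 → (18,20); next start ≥ 20 → (20,21).
Selected 4 talks.

4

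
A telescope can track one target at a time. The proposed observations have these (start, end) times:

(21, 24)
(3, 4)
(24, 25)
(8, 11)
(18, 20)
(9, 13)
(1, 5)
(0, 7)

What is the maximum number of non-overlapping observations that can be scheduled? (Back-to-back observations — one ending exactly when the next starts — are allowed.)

By end time: (3,4), (1,5), (0,7), (8,11), (9,13), (18,20), (21,24), (24,25).
Pick (3,4); next start ≥ 4 → (8,11); next start ≥ 11 → (18,20); next start ≥ 20 → (21,24); next start ≥ 24 → (24,25).
Selected 5 observations.

5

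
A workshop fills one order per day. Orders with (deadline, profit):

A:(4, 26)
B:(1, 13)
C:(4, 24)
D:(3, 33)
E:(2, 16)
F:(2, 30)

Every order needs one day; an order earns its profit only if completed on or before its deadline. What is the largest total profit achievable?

113

By profit: D(d3,33), F(d2,30), A(d4,26), C(d4,24), E(d2,16), B(d1,13)
D→slot 3; F→slot 2; A→slot 4; C→slot 1; E skipped; B skipped.
Profit = 24 + 30 + 33 + 26 = 113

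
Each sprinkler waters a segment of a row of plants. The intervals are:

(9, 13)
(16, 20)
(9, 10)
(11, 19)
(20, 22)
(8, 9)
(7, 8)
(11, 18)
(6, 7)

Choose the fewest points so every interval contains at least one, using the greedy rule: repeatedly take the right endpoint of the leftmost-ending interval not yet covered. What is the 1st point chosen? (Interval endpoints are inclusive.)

By right end: [6,7]  [7,8]  [8,9]  [9,10]  [9,13]  [11,18]  [11,19]  [16,20]  [20,22]
[6,7] uncovered → point at 7; [8,9] uncovered → point at 9; [11,18] uncovered → point at 18; [20,22] uncovered → point at 22.
Points: 7, 9, 18, 22 (4 total).

7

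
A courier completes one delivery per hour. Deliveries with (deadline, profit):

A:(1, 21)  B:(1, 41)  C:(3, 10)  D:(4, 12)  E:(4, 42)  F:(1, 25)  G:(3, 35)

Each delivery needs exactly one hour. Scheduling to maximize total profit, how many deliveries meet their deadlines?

Sort by profit descending; place each in the latest free slot ≤ its deadline.
By profit: E(d4,42), B(d1,41), G(d3,35), F(d1,25), A(d1,21), D(d4,12), C(d3,10)
E→slot 4; B→slot 1; G→slot 3; F skipped; A skipped; D→slot 2; C skipped.
4 of 7 scheduled.

4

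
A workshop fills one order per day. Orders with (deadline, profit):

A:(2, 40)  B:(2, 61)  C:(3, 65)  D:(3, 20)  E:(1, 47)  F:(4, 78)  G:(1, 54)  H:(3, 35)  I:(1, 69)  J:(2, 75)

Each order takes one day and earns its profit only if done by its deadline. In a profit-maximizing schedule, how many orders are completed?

Take jobs in profit order; each goes to the latest open slot no later than its deadline.
By profit: F(d4,78), J(d2,75), I(d1,69), C(d3,65), B(d2,61), G(d1,54), E(d1,47), A(d2,40), H(d3,35), D(d3,20)
F→slot 4; J→slot 2; I→slot 1; C→slot 3; B skipped; G skipped; E skipped; A skipped; H skipped; D skipped.
4 of 10 scheduled.

4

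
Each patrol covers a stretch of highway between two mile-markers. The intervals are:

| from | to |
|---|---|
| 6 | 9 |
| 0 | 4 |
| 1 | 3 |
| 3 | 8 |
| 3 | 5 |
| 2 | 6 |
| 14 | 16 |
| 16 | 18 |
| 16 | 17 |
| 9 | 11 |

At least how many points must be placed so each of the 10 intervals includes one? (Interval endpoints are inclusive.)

3

Process intervals by earliest right end; each time one isn't hit yet, stab at its right endpoint.
By right end: [1,3]  [0,4]  [3,5]  [2,6]  [3,8]  [6,9]  [9,11]  [14,16]  [16,17]  [16,18]
[1,3] uncovered → point at 3; [6,9] uncovered → point at 9; [14,16] uncovered → point at 16.
Points: 3, 9, 16 (3 total).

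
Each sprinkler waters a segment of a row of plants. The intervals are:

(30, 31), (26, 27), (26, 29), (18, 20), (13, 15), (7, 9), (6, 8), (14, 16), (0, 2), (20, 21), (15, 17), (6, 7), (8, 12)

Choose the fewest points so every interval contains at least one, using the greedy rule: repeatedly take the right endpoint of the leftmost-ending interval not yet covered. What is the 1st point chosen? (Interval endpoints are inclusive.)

Sort by right endpoint; whenever an interval is uncovered, place a point at its right end.
Sorted: [0,2] [6,7] [6,8] [7,9] [8,12] [13,15] [14,16] [15,17] [18,20] [20,21] [26,27] [26,29] [30,31]
{[0,2]} hit by 2; {[6,7],[6,8],[7,9]} hit by 7; {[8,12]} hit by 12; {[13,15],[14,16],[15,17]} hit by 15; {[18,20],[20,21]} hit by 20; {[26,27],[26,29]} hit by 27; {[30,31]} hit by 31.
Points: 2, 7, 12, 15, 20, 27, 31 (7 total).

2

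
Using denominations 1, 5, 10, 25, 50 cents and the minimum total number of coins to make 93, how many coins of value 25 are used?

93 = 1×50 + 1×25 + 1×10 + 1×5 + 3×1
Count of 25: 1

1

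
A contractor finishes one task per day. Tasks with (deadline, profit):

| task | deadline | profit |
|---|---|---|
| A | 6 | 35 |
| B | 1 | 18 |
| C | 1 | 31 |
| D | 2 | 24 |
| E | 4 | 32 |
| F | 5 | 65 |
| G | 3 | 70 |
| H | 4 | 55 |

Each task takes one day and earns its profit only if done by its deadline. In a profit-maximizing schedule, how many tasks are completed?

6

Profit order: G=70 F=65 H=55 A=35 E=32 C=31 D=24 B=18
Assign: G→slot 3, F→slot 5, H→slot 4, A→slot 6, E→slot 2, C→slot 1, D skipped, B skipped.
Slots: [1:C] [2:E] [3:G] [4:H] [5:F] [6:A]
6 of 8 scheduled.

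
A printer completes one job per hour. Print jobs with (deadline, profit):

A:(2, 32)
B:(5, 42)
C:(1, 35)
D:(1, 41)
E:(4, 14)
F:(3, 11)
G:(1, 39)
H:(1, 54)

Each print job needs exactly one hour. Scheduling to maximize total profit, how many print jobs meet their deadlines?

Sort by profit descending; place each in the latest free slot ≤ its deadline.
By profit: H(d1,54), B(d5,42), D(d1,41), G(d1,39), C(d1,35), A(d2,32), E(d4,14), F(d3,11)
H→slot 1; B→slot 5; D skipped; G skipped; C skipped; A→slot 2; E→slot 4; F→slot 3.
5 of 8 scheduled.

5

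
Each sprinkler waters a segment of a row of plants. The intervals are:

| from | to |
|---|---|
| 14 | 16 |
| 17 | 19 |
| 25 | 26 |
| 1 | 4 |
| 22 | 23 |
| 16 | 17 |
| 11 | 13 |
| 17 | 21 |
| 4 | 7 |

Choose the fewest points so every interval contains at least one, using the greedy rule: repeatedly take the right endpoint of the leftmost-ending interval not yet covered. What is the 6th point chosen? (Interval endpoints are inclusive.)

26

Sorted: [1,4] [4,7] [11,13] [14,16] [16,17] [17,19] [17,21] [22,23] [25,26]
{[1,4],[4,7]} hit by 4; {[11,13]} hit by 13; {[14,16],[16,17]} hit by 16; {[17,19],[17,21]} hit by 19; {[22,23]} hit by 23; {[25,26]} hit by 26.
Points: 4, 13, 16, 19, 23, 26 (6 total).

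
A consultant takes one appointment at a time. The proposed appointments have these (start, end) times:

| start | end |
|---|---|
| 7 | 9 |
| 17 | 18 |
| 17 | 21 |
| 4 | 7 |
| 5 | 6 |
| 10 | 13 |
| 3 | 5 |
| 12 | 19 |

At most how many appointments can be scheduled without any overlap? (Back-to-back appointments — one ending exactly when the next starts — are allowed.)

5

Order by finish time; keep every interval that doesn't clash with the previous kept one.
By end time: (3,5), (5,6), (4,7), (7,9), (10,13), (17,18), (12,19), (17,21).
Pick (3,5); next start ≥ 5 → (5,6); next start ≥ 6 → (7,9); next start ≥ 9 → (10,13); next start ≥ 13 → (17,18).
Selected 5 appointments.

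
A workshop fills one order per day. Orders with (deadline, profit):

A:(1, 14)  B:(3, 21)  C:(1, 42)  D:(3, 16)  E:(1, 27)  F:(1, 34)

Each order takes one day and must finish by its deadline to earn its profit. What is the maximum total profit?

79

Profit order: C=42 F=34 E=27 B=21 D=16 A=14
Assign: C→slot 1, F skipped, E skipped, B→slot 3, D→slot 2, A skipped.
Slots: [1:C] [2:D] [3:B]
Profit = 42 + 16 + 21 = 79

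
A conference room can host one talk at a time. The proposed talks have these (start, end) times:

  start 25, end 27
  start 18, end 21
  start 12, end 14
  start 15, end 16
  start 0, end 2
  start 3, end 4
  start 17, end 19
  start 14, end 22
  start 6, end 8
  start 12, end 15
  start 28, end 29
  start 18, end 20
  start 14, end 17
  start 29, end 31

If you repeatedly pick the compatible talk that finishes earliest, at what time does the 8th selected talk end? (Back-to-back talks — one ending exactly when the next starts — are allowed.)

29

By end time: (0,2), (3,4), (6,8), (12,14), (12,15), (15,16), (14,17), (17,19), (18,20), (18,21), (14,22), (25,27), (28,29), (29,31).
Pick (0,2); next start ≥ 2 → (3,4); next start ≥ 4 → (6,8); next start ≥ 8 → (12,14); next start ≥ 14 → (15,16); next start ≥ 16 → (17,19); next start ≥ 19 → (25,27); next start ≥ 27 → (28,29); next start ≥ 29 → (29,31).
Selected: (0,2) (3,4) (6,8) (12,14) (15,16) (17,19) (25,27) (28,29) (29,31)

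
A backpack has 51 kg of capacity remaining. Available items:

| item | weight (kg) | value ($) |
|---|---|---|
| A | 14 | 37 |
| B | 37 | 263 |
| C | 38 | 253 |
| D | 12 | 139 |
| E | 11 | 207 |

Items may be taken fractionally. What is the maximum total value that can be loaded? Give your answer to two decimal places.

545.03

Sort by value per unit weight and fill in that order.
Order: E (207/11=18.82) > D (139/12=11.58) > B (263/37=7.11) > C (253/38=6.66) > A (37/14=2.64)
Fill: take E (11 @ 207) → take D (12 @ 139) → take 28/37 of B → 199.03; 51/51 used.
Total value = 545.03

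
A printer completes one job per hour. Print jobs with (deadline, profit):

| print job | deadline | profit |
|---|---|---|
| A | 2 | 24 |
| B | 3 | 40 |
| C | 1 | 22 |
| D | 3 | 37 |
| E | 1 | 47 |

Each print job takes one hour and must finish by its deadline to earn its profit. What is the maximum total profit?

124

Profit order: E=47 B=40 D=37 A=24 C=22
Assign: E→slot 1, B→slot 3, D→slot 2, A skipped, C skipped.
Slots: [1:E] [2:D] [3:B]
Profit = 47 + 37 + 40 = 124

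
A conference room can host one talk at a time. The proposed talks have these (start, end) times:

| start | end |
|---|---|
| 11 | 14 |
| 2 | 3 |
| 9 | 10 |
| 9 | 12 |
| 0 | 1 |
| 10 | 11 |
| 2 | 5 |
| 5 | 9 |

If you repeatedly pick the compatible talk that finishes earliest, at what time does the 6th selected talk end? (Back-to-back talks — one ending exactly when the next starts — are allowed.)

14

By end time: (0,1), (2,3), (2,5), (5,9), (9,10), (10,11), (9,12), (11,14).
Pick (0,1); next start ≥ 1 → (2,3); next start ≥ 3 → (5,9); next start ≥ 9 → (9,10); next start ≥ 10 → (10,11); next start ≥ 11 → (11,14).
Selected: (0,1) (2,3) (5,9) (9,10) (10,11) (11,14)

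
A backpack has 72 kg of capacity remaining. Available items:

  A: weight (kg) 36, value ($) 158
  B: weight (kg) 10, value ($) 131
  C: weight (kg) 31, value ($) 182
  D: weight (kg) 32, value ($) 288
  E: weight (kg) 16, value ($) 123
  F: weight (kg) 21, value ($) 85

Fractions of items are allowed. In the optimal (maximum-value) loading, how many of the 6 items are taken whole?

Order: B (131/10=13.10) > D (288/32=9.00) > E (123/16=7.69) > C (182/31=5.87) > A (158/36=4.39) > F (85/21=4.05)
Fill: take B (10 @ 131) → take D (32 @ 288) → take E (16 @ 123) → take 14/31 of C → 82.19; 72/72 used.
3 item(s) taken whole; one partial (take 14/31 of C).

3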